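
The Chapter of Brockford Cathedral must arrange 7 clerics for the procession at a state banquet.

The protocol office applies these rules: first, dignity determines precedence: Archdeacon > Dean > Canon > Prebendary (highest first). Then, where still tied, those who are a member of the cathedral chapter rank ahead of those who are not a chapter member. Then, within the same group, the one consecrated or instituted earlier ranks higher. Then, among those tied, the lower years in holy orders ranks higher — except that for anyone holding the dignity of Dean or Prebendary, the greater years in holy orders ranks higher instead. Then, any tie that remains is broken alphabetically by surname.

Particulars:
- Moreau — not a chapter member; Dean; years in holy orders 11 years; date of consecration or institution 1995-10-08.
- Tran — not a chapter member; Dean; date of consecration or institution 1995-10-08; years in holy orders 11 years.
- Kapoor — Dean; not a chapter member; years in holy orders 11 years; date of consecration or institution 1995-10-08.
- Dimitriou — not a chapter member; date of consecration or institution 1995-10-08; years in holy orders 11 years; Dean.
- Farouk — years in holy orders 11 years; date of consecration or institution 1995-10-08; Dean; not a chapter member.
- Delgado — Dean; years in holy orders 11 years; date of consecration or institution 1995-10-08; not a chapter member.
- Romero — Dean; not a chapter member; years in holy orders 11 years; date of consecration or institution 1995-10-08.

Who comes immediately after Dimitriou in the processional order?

By dignity: Delgado, Dimitriou, Farouk, Kapoor, Moreau, Romero and Tran (Dean).
Delgado, Dimitriou, Farouk, Kapoor, Moreau, Romero and Tran are each not a chapter member, so the next rule applies.
Delgado, Dimitriou, Farouk, Kapoor, Moreau, Romero and Tran all have date of consecration or institution 1995-10-08, so the next rule applies.
Delgado, Dimitriou, Farouk, Kapoor, Moreau, Romero and Tran all have years in holy orders 11 years, so the next rule applies.
Among Delgado, Dimitriou, Farouk, Kapoor, Moreau, Romero and Tran, alphabetically by surname: Delgado before Dimitriou before Farouk before Kapoor before Moreau before Romero before Tran.
Order: Delgado, Dimitriou, Farouk, Kapoor, Moreau, Romero, Tran.

Farouk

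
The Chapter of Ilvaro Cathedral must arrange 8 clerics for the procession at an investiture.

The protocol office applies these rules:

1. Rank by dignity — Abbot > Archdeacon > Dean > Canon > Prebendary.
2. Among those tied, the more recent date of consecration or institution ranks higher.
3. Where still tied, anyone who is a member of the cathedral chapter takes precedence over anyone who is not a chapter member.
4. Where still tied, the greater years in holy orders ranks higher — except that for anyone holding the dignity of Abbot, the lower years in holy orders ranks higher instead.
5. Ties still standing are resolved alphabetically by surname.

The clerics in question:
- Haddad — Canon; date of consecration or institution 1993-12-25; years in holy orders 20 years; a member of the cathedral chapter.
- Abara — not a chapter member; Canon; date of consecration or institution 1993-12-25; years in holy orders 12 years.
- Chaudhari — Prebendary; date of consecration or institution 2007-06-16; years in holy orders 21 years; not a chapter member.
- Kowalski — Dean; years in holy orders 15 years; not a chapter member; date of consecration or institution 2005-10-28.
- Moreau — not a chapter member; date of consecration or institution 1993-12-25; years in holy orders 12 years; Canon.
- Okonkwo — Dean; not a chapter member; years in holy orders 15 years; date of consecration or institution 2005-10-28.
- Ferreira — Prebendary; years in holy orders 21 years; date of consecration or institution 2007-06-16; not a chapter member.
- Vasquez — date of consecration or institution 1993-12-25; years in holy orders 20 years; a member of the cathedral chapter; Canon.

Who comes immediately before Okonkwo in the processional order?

Kowalski

By dignity: Kowalski and Okonkwo (Dean); then Haddad, Vasquez, Abara and Moreau (Canon); then Chaudhari and Ferreira (Prebendary).
Kowalski and Okonkwo both have date of consecration or institution 2005-10-28, so the next rule applies.
Kowalski and Okonkwo are each not a chapter member, so the next rule applies.
Kowalski and Okonkwo both have years in holy orders 15 years, so the next rule applies.
Among Kowalski and Okonkwo, alphabetically by surname: Kowalski before Okonkwo.
Haddad, Vasquez, Abara and Moreau all have date of consecration or institution 1993-12-25, so the next rule applies.
Among Haddad, Vasquez, Abara and Moreau, a member of the cathedral chapter before not a chapter member: Haddad and Vasquez (a member of the cathedral chapter) before Abara and Moreau (not a chapter member).
Haddad and Vasquez both have years in holy orders 20 years, so the next rule applies.
Among Haddad and Vasquez, alphabetically by surname: Haddad before Vasquez.
Abara and Moreau both have years in holy orders 12 years, so the next rule applies.
Among Abara and Moreau, alphabetically by surname: Abara before Moreau.
Chaudhari and Ferreira both have date of consecration or institution 2007-06-16, so the next rule applies.
Chaudhari and Ferreira are each not a chapter member, so the next rule applies.
Chaudhari and Ferreira both have years in holy orders 21 years, so the next rule applies.
Among Chaudhari and Ferreira, alphabetically by surname: Chaudhari before Ferreira.
Order: Kowalski, Okonkwo, Haddad, Vasquez, Abara, Moreau, Chaudhari, Ferreira.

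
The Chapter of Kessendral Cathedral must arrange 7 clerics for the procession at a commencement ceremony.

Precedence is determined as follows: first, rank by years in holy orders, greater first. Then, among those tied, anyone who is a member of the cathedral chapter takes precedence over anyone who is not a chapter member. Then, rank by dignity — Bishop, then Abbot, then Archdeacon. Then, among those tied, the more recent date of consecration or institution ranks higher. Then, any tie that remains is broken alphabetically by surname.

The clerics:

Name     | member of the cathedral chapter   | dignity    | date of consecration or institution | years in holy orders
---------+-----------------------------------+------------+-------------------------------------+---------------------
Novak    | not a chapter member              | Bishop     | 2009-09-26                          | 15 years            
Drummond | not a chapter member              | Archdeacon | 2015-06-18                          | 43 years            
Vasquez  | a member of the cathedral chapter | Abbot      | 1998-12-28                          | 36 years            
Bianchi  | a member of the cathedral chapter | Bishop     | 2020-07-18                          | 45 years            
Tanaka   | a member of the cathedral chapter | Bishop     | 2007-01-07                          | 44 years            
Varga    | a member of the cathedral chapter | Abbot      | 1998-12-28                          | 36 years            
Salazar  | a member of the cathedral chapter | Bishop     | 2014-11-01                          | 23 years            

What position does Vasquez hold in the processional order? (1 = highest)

By years in holy orders (higher first): Bianchi (45 years); then Tanaka (44 years); then Drummond (43 years); then Varga and Vasquez (both 36 years); then Salazar (23 years); then Novak (15 years).
Varga and Vasquez are each a member of the cathedral chapter, so the next rule applies.
Varga and Vasquez are each Abbot, so the next rule applies.
Varga and Vasquez both have date of consecration or institution 1998-12-28, so the next rule applies.
Among Varga and Vasquez, alphabetically by surname: Varga before Vasquez.
Order: Bianchi, Tanaka, Drummond, Varga, Vasquez, Salazar, Novak. So position 5.

5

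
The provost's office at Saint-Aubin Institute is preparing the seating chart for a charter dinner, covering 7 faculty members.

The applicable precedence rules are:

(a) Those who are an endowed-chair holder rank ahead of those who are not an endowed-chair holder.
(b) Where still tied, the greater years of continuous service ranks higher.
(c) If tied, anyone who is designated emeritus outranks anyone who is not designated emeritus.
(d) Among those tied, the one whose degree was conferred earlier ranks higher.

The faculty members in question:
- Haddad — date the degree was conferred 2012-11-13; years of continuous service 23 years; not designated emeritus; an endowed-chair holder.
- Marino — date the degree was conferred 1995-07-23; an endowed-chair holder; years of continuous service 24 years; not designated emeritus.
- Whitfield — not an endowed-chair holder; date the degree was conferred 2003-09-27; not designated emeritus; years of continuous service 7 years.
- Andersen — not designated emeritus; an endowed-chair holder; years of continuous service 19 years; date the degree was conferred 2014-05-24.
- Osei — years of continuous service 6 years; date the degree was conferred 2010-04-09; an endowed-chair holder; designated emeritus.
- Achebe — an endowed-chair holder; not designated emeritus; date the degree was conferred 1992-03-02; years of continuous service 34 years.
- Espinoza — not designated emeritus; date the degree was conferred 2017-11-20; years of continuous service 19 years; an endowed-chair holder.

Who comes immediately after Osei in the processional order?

By the first rule: Achebe, Marino, Haddad, Andersen, Espinoza and Osei (each an endowed-chair holder); then Whitfield (not an endowed-chair holder).
Among Achebe, Marino, Haddad, Andersen, Espinoza and Osei, by years of continuous service (higher first): Achebe (34 years) before Marino (24 years) before Haddad (23 years) before Andersen and Espinoza (19 years) before Osei (6 years).
Andersen and Espinoza are each not designated emeritus, so the next rule applies.
Among Andersen and Espinoza, by date the degree was conferred (earlier first): Andersen (2014-05-24) before Espinoza (2017-11-20).
Order: Achebe, Marino, Haddad, Andersen, Espinoza, Osei, Whitfield.

Whitfield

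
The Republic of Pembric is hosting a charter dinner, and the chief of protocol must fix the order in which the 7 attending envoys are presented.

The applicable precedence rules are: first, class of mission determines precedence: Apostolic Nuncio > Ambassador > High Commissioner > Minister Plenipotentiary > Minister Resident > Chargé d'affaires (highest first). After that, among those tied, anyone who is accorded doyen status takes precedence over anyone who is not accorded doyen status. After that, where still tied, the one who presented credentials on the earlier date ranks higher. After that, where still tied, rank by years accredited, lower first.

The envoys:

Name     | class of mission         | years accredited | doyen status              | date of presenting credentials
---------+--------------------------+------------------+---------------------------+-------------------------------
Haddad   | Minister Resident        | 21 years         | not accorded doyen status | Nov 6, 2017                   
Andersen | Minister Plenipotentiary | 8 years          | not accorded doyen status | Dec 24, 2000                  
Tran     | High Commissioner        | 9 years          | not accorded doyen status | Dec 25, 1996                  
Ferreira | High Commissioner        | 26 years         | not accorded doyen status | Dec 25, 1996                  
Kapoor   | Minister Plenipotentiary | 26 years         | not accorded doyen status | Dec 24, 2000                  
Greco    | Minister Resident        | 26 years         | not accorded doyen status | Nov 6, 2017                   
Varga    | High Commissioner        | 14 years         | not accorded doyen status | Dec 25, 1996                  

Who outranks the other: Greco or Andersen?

By class of mission: Tran, Varga and Ferreira (High Commissioner); then Andersen and Kapoor (Minister Plenipotentiary); then Haddad and Greco (Minister Resident).
Tran, Varga and Ferreira are each not accorded doyen status, so the next rule applies.
Tran, Varga and Ferreira all have date of presenting credentials Dec 25, 1996, so the next rule applies.
Among Tran, Varga and Ferreira, by years accredited (lower first): Tran (9 years) before Varga (14 years) before Ferreira (26 years).
Andersen and Kapoor are each not accorded doyen status, so the next rule applies.
Andersen and Kapoor both have date of presenting credentials Dec 24, 2000, so the next rule applies.
Among Andersen and Kapoor, by years accredited (lower first): Andersen (8 years) before Kapoor (26 years).
Haddad and Greco are each not accorded doyen status, so the next rule applies.
Haddad and Greco both have date of presenting credentials Nov 6, 2017, so the next rule applies.
Among Haddad and Greco, by years accredited (lower first): Haddad (21 years) before Greco (26 years).
So Andersen takes precedence.

Andersen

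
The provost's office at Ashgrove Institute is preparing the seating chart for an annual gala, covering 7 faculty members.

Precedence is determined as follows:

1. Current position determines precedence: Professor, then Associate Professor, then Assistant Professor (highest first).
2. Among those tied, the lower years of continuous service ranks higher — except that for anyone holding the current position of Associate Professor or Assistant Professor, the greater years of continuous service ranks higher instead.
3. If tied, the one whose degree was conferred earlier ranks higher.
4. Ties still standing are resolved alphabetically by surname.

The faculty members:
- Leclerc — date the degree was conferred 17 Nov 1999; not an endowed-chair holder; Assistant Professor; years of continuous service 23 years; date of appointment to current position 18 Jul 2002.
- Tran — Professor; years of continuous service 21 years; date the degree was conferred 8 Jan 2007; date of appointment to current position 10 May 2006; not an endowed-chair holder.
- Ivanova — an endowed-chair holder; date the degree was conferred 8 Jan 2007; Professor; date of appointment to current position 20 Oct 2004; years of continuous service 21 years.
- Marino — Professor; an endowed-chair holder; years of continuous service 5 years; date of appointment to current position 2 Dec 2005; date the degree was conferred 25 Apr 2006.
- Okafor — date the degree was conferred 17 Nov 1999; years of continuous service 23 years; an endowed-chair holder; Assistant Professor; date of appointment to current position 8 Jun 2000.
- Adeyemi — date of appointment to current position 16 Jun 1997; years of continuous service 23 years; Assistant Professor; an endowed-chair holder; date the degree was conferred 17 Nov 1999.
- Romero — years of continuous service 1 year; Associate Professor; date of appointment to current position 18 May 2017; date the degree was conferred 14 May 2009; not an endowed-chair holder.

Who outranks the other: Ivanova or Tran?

By current position: Marino, Ivanova and Tran (Professor); then Romero (Associate Professor); then Adeyemi, Leclerc and Okafor (Assistant Professor).
Among Marino, Ivanova and Tran, by years of continuous service (lower first): Marino (5 years) before Ivanova and Tran (21 years).
Ivanova and Tran both have date the degree was conferred 8 Jan 2007, so the next rule applies.
Among Ivanova and Tran, alphabetically by surname: Ivanova before Tran.
Adeyemi, Leclerc and Okafor all have years of continuous service 23 years, so the next rule applies.
Adeyemi, Leclerc and Okafor all have date the degree was conferred 17 Nov 1999, so the next rule applies.
Among Adeyemi, Leclerc and Okafor, alphabetically by surname: Adeyemi before Leclerc before Okafor.
So Ivanova takes precedence.

Ivanova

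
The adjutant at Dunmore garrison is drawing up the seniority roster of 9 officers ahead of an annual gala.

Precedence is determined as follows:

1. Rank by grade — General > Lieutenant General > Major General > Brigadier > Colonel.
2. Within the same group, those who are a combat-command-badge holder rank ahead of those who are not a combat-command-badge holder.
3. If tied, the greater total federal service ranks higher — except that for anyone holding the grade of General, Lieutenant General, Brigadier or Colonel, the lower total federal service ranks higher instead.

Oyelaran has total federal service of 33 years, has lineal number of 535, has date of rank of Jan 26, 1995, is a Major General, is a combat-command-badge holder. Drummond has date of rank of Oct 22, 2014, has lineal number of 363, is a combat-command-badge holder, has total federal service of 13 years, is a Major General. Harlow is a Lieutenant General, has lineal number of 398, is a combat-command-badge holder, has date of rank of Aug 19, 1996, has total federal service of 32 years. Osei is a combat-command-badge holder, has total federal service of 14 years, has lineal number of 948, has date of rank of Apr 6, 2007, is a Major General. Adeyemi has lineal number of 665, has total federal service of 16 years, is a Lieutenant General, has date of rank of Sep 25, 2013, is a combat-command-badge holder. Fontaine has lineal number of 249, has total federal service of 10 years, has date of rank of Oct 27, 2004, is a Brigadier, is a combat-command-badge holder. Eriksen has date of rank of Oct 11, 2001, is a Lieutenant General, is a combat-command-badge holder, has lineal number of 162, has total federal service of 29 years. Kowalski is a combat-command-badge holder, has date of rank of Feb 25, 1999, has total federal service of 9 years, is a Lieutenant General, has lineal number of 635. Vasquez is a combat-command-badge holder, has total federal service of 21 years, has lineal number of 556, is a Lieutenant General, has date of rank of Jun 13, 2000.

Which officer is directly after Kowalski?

Adeyemi

By grade: Kowalski, Adeyemi, Vasquez, Eriksen and Harlow (Lieutenant General); then Oyelaran, Osei and Drummond (Major General); then Fontaine (Brigadier).
Kowalski, Adeyemi, Vasquez, Eriksen and Harlow are each a combat-command-badge holder, so the next rule applies.
Among Kowalski, Adeyemi, Vasquez, Eriksen and Harlow, by total federal service (lower first) (reversed rule for this group): Kowalski (9 years) before Adeyemi (16 years) before Vasquez (21 years) before Eriksen (29 years) before Harlow (32 years).
Oyelaran, Osei and Drummond are each a combat-command-badge holder, so the next rule applies.
Among Oyelaran, Osei and Drummond, by total federal service (higher first): Oyelaran (33 years) before Osei (14 years) before Drummond (13 years).
Order: Kowalski, Adeyemi, Vasquez, Eriksen, Harlow, Oyelaran, Osei, Drummond, Fontaine.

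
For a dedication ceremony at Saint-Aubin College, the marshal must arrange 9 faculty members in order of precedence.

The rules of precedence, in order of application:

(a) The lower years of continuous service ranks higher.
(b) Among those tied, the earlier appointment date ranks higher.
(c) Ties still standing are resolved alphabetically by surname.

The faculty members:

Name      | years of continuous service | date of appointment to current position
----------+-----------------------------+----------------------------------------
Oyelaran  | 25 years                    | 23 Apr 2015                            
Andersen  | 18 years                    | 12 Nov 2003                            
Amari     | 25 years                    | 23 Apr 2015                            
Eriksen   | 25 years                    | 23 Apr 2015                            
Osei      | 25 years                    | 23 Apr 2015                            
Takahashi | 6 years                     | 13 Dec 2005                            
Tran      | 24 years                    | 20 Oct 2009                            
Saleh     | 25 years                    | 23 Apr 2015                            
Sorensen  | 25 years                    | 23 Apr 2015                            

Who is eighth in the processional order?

By years of continuous service (lower first): Takahashi (6 years); then Andersen (18 years); then Tran (24 years); then Amari, Eriksen, Osei, Oyelaran, Saleh and Sorensen (each 25 years).
Amari, Eriksen, Osei, Oyelaran, Saleh and Sorensen all have date of appointment to current position 23 Apr 2015, so the next rule applies.
Among Amari, Eriksen, Osei, Oyelaran, Saleh and Sorensen, alphabetically by surname: Amari before Eriksen before Osei before Oyelaran before Saleh before Sorensen.
Order: Takahashi, Andersen, Tran, Amari, Eriksen, Osei, Oyelaran, Saleh, Sorensen.

Saleh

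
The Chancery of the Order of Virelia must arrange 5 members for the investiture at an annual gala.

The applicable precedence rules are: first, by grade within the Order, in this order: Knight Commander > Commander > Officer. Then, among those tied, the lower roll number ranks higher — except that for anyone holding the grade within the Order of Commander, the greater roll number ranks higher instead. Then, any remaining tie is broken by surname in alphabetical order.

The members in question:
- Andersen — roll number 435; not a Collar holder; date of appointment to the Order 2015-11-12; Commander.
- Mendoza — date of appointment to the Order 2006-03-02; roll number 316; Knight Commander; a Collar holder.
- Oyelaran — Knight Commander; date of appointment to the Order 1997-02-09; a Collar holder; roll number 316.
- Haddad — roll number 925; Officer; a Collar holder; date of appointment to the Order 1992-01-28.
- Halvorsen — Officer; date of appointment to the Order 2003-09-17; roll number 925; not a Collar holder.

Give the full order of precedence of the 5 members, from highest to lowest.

By grade within the Order: Mendoza and Oyelaran (Knight Commander); then Andersen (Commander); then Haddad and Halvorsen (Officer).
Mendoza and Oyelaran both have roll number 316, so the next rule applies.
Among Mendoza and Oyelaran, alphabetically by surname: Mendoza before Oyelaran.
Haddad and Halvorsen both have roll number 925, so the next rule applies.
Among Haddad and Halvorsen, alphabetically by surname: Haddad before Halvorsen.
Full order: Mendoza, Oyelaran, Andersen, Haddad, Halvorsen.

Mendoza, Oyelaran, Andersen, Haddad, Halvorsen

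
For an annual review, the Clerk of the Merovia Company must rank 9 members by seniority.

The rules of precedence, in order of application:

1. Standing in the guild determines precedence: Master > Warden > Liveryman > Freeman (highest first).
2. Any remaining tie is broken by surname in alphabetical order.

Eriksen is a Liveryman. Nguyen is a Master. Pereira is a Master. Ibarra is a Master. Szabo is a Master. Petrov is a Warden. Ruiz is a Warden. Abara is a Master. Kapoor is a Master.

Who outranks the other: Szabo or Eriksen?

By standing in the guild: Abara, Ibarra, Kapoor, Nguyen, Pereira and Szabo (Master); then Petrov and Ruiz (Warden); then Eriksen (Liveryman).
Among Abara, Ibarra, Kapoor, Nguyen, Pereira and Szabo, alphabetically by surname: Abara before Ibarra before Kapoor before Nguyen before Pereira before Szabo.
Among Petrov and Ruiz, alphabetically by surname: Petrov before Ruiz.
So Szabo takes precedence.

Szabo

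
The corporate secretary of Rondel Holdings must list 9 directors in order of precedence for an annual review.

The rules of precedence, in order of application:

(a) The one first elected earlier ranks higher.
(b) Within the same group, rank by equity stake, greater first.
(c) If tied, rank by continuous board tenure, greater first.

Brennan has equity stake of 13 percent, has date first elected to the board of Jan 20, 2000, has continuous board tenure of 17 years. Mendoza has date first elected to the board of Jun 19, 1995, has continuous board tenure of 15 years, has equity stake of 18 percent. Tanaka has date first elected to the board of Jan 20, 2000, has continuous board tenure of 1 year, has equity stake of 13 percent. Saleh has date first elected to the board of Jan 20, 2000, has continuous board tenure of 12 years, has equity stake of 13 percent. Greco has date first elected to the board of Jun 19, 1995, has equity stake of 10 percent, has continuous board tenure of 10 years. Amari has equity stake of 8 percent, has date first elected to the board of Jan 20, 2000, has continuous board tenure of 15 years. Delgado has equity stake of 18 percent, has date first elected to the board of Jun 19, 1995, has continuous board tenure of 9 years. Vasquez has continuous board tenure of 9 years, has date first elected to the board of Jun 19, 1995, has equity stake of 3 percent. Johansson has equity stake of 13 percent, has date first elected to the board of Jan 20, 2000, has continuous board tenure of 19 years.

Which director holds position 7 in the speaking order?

Saleh

By date first elected to the board (earlier first): Mendoza, Delgado, Greco and Vasquez (each Jun 19, 1995); then Johansson, Brennan, Saleh, Tanaka and Amari (each Jan 20, 2000).
Among Mendoza, Delgado, Greco and Vasquez, by equity stake (higher first): Mendoza and Delgado (18 percent) before Greco (10 percent) before Vasquez (3 percent).
Among Mendoza and Delgado, by continuous board tenure (higher first): Mendoza (15 years) before Delgado (9 years).
Among Johansson, Brennan, Saleh, Tanaka and Amari, by equity stake (higher first): Johansson, Brennan, Saleh and Tanaka (13 percent) before Amari (8 percent).
Among Johansson, Brennan, Saleh and Tanaka, by continuous board tenure (higher first): Johansson (19 years) before Brennan (17 years) before Saleh (12 years) before Tanaka (1 year).
Order: Mendoza, Delgado, Greco, Vasquez, Johansson, Brennan, Saleh, Tanaka, Amari.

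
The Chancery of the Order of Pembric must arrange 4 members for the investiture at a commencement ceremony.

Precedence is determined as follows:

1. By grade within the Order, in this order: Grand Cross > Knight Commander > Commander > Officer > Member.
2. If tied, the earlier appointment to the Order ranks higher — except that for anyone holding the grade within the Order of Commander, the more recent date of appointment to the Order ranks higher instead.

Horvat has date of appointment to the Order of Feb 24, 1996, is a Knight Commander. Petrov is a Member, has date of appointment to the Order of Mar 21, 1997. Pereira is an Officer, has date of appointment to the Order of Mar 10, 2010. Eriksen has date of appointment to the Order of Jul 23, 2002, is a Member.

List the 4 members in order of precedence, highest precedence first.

Horvat, Pereira, Petrov, Eriksen

By grade within the Order: Horvat (Knight Commander); then Pereira (Officer); then Petrov and Eriksen (Member).
Among Petrov and Eriksen, by date of appointment to the Order (earlier first): Petrov (Mar 21, 1997) before Eriksen (Jul 23, 2002).
Full order: Horvat, Pereira, Petrov, Eriksen.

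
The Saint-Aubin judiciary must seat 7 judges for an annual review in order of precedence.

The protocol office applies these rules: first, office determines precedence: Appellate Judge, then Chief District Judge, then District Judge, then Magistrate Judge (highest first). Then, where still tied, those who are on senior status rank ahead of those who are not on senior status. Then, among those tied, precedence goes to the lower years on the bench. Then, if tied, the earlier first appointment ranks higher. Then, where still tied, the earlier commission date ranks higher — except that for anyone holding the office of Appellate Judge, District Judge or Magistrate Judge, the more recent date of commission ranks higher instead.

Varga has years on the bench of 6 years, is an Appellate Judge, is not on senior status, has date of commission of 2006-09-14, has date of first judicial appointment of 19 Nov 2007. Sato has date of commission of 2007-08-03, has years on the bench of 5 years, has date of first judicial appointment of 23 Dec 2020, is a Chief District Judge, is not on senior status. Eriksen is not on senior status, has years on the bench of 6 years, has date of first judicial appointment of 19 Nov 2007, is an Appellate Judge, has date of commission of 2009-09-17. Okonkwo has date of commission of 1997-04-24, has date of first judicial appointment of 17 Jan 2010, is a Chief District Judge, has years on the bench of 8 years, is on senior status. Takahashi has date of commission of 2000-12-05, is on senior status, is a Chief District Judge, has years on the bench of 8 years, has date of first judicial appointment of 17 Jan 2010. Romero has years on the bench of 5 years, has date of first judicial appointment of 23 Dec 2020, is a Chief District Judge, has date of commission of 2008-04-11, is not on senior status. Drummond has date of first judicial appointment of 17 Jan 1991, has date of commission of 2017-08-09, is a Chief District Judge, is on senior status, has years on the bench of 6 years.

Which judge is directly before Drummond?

Varga

By office: Eriksen and Varga (Appellate Judge); then Drummond, Okonkwo, Takahashi, Sato and Romero (Chief District Judge).
Eriksen and Varga are each not on senior status, so the next rule applies.
Eriksen and Varga both have years on the bench 6 years, so the next rule applies.
Eriksen and Varga both have date of first judicial appointment 19 Nov 2007, so the next rule applies.
Among Eriksen and Varga, by date of commission (later first) (reversed rule for this group): Eriksen (2009-09-17) before Varga (2006-09-14).
Among Drummond, Okonkwo, Takahashi, Sato and Romero, on senior status before not on senior status: Drummond, Okonkwo and Takahashi (on senior status) before Sato and Romero (not on senior status).
Among Drummond, Okonkwo and Takahashi, by years on the bench (lower first): Drummond (6 years) before Okonkwo and Takahashi (8 years).
Okonkwo and Takahashi both have date of first judicial appointment 17 Jan 2010, so the next rule applies.
Among Okonkwo and Takahashi, by date of commission (earlier first): Okonkwo (1997-04-24) before Takahashi (2000-12-05).
Sato and Romero both have years on the bench 5 years, so the next rule applies.
Sato and Romero both have date of first judicial appointment 23 Dec 2020, so the next rule applies.
Among Sato and Romero, by date of commission (earlier first): Sato (2007-08-03) before Romero (2008-04-11).
Order: Eriksen, Varga, Drummond, Okonkwo, Takahashi, Sato, Romero.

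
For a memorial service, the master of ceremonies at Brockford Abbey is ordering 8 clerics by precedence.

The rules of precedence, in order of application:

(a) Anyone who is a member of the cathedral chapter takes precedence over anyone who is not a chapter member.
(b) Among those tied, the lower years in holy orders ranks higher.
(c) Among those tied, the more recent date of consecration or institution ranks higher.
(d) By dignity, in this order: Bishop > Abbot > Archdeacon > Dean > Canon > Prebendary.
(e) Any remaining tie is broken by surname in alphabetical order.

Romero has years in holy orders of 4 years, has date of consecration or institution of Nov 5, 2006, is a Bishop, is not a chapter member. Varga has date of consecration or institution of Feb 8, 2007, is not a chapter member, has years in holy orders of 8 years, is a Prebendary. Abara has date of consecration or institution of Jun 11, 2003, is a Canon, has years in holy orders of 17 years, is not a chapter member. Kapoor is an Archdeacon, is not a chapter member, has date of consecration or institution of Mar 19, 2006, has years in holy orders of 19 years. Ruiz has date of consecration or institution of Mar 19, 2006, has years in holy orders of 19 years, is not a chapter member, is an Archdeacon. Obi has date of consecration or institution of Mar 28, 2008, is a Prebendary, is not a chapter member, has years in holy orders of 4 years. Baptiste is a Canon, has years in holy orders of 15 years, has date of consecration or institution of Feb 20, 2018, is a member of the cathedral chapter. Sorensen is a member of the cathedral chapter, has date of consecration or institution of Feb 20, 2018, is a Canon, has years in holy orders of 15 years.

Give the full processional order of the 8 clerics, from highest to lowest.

Baptiste, Sorensen, Obi, Romero, Varga, Abara, Kapoor, Ruiz

By the first rule: Baptiste and Sorensen (both a member of the cathedral chapter); then Obi, Romero, Varga, Abara, Kapoor and Ruiz (each not a chapter member).
Baptiste and Sorensen both have years in holy orders 15 years, so the next rule applies.
Baptiste and Sorensen both have date of consecration or institution Feb 20, 2018, so the next rule applies.
Baptiste and Sorensen are each Canon, so the next rule applies.
Among Baptiste and Sorensen, alphabetically by surname: Baptiste before Sorensen.
Among Obi, Romero, Varga, Abara, Kapoor and Ruiz, by years in holy orders (lower first): Obi and Romero (4 years) before Varga (8 years) before Abara (17 years) before Kapoor and Ruiz (19 years).
Among Obi and Romero, by date of consecration or institution (later first): Obi (Mar 28, 2008) before Romero (Nov 5, 2006).
Kapoor and Ruiz both have date of consecration or institution Mar 19, 2006, so the next rule applies.
Kapoor and Ruiz are each Archdeacon, so the next rule applies.
Among Kapoor and Ruiz, alphabetically by surname: Kapoor before Ruiz.
Full order: Baptiste, Sorensen, Obi, Romero, Varga, Abara, Kapoor, Ruiz.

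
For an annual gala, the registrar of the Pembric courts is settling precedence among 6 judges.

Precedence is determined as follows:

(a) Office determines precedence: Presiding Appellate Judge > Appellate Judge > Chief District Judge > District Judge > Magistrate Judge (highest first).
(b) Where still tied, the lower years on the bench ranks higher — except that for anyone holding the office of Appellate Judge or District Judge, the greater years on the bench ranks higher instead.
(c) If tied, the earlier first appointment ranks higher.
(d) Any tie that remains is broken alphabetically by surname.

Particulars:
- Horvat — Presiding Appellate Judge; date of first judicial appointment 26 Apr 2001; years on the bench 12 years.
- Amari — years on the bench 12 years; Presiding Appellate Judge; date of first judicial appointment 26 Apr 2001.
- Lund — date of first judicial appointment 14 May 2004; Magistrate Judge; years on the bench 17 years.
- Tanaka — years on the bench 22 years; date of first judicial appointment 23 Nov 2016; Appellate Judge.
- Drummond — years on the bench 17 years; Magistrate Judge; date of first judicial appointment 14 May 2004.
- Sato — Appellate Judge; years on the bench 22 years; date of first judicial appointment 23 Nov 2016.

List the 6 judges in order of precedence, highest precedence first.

By office: Amari and Horvat (Presiding Appellate Judge); then Sato and Tanaka (Appellate Judge); then Drummond and Lund (Magistrate Judge).
Amari and Horvat both have years on the bench 12 years, so the next rule applies.
Amari and Horvat both have date of first judicial appointment 26 Apr 2001, so the next rule applies.
Among Amari and Horvat, alphabetically by surname: Amari before Horvat.
Sato and Tanaka both have years on the bench 22 years, so the next rule applies.
Sato and Tanaka both have date of first judicial appointment 23 Nov 2016, so the next rule applies.
Among Sato and Tanaka, alphabetically by surname: Sato before Tanaka.
Drummond and Lund both have years on the bench 17 years, so the next rule applies.
Drummond and Lund both have date of first judicial appointment 14 May 2004, so the next rule applies.
Among Drummond and Lund, alphabetically by surname: Drummond before Lund.
Full order: Amari, Horvat, Sato, Tanaka, Drummond, Lund.

Amari, Horvat, Sato, Tanaka, Drummond, Lund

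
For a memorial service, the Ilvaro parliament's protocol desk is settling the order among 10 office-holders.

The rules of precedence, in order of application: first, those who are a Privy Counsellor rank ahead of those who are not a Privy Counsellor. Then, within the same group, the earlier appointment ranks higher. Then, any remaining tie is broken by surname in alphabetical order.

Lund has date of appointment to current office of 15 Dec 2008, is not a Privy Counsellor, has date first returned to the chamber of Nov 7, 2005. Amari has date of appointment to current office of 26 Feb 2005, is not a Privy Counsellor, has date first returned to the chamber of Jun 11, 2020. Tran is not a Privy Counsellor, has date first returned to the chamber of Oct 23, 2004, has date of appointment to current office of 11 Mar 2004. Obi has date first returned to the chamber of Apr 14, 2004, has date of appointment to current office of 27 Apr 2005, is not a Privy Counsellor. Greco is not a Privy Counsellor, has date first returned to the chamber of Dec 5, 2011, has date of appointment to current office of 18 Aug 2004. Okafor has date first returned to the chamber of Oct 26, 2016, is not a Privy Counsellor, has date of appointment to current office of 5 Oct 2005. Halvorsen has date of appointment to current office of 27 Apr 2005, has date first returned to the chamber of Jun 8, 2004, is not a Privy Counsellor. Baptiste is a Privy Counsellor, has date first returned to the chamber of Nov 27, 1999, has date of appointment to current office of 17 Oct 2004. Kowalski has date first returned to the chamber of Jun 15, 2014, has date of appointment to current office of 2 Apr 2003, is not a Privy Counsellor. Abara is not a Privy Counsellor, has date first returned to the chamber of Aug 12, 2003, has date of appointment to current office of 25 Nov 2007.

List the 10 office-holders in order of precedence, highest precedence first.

By the first rule: Baptiste (a Privy Counsellor); then Kowalski, Tran, Greco, Amari, Halvorsen, Obi, Okafor, Abara and Lund (each not a Privy Counsellor).
Among Kowalski, Tran, Greco, Amari, Halvorsen, Obi, Okafor, Abara and Lund, by date of appointment to current office (earlier first): Kowalski (2 Apr 2003) before Tran (11 Mar 2004) before Greco (18 Aug 2004) before Amari (26 Feb 2005) before Halvorsen and Obi (27 Apr 2005) before Okafor (5 Oct 2005) before Abara (25 Nov 2007) before Lund (15 Dec 2008).
Among Halvorsen and Obi, alphabetically by surname: Halvorsen before Obi.
Full order: Baptiste, Kowalski, Tran, Greco, Amari, Halvorsen, Obi, Okafor, Abara, Lund.

Baptiste, Kowalski, Tran, Greco, Amari, Halvorsen, Obi, Okafor, Abara, Lund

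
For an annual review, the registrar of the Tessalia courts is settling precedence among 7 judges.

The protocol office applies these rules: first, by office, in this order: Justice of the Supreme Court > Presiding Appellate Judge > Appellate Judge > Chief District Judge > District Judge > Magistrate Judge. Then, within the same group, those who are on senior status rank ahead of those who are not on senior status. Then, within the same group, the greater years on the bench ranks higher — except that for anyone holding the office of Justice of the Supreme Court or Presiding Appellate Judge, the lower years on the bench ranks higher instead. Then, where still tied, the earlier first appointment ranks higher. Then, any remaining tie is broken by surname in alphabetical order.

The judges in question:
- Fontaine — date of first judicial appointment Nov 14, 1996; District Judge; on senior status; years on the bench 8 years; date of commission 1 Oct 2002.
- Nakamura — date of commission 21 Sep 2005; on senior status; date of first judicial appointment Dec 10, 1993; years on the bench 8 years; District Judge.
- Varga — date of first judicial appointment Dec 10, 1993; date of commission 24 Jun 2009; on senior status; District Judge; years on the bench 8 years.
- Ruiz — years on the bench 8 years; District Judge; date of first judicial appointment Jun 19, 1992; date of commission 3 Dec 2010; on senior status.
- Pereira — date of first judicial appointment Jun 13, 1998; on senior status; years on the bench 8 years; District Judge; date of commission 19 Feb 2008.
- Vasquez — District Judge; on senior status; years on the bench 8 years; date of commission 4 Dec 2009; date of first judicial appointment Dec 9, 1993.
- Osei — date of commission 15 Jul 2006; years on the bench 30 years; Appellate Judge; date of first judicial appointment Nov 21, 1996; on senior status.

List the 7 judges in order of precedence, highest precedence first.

Osei, Ruiz, Vasquez, Nakamura, Varga, Fontaine, Pereira

By office: Osei (Appellate Judge); then Ruiz, Vasquez, Nakamura, Varga, Fontaine and Pereira (District Judge).
Ruiz, Vasquez, Nakamura, Varga, Fontaine and Pereira are each on senior status, so the next rule applies.
Ruiz, Vasquez, Nakamura, Varga, Fontaine and Pereira all have years on the bench 8 years, so the next rule applies.
Among Ruiz, Vasquez, Nakamura, Varga, Fontaine and Pereira, by date of first judicial appointment (earlier first): Ruiz (Jun 19, 1992) before Vasquez (Dec 9, 1993) before Nakamura and Varga (Dec 10, 1993) before Fontaine (Nov 14, 1996) before Pereira (Jun 13, 1998).
Among Nakamura and Varga, alphabetically by surname: Nakamura before Varga.
Full order: Osei, Ruiz, Vasquez, Nakamura, Varga, Fontaine, Pereira.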